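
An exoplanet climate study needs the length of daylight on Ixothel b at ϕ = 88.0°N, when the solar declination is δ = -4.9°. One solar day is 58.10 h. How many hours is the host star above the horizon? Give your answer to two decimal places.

0.00 h

cos h₀ = −tan ϕ · tan δ = 2.4550 ≥ 1, so the host star never rises (polar night) and h₀ = 0.
Daylight = 2h₀/(2π) × 58.10 h = (0.0000/π) × 58.10 = 0.00 h.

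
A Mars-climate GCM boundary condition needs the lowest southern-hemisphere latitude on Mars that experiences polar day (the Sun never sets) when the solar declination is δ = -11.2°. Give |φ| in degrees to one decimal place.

|φ| = 78.8°

Polar day requires cos H₀ = −tan φ tan δ ≤ −1, i.e. tan φ tan δ ≥ 1.
The boundary is |tan φ| · |tan δ| = 1, so |φ| = 90° − |δ| = 90° − 11.2° = 78.8° in the southern hemisphere.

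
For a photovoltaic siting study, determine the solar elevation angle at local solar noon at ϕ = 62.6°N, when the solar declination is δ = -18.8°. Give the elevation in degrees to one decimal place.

8.6°

At local noon the hour angle is zero, so the zenith angle equals |ϕ − δ| = |+62.6° − (-18.800°)| = 81.400°.
Elevation = 90° − 81.400° = 8.6°.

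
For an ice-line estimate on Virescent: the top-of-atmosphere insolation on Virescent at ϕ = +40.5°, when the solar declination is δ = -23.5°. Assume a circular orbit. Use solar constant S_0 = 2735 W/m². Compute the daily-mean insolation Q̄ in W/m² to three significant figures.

Q̄ ≈ 295 W/m²

cos h₀ = −tan(+40.5°) tan(-23.500°) = 0.3714, h₀ = 1.1903 rad.
Bracket: h₀ sin ϕ sin δ + cos ϕ cos δ sin h₀ = 1.1903×0.64945×-0.39875 + 0.76041×0.91706×0.92849 = -0.308250 + 0.647475 = 0.339225.
Q̄ = (S_0/π) × [bracket] = (2735/π) × 0.339225 = 295.3 W/m².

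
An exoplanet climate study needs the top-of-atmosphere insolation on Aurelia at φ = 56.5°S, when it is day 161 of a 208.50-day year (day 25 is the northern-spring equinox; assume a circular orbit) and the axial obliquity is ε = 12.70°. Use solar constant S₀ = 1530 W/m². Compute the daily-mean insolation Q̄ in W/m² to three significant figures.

Solar longitude: λ_s = 360° × (161 − 25)/208.50 = 234.820°.
sin δ = sin 12.70° × sin 234.820° = -0.17969, so δ = -10.352°.
cos H₀ = −tan(-56.5°) tan(-10.352°) = -0.2760, H₀ = 1.8504 rad.
Bracket: H₀ sin φ sin δ + cos φ cos δ sin H₀ = 1.8504×-0.83389×-0.17969 + 0.55194×0.98372×0.96116 = 0.277267 + 0.521866 = 0.799133.
Q̄ = (S₀/π) × [bracket] = (1530/π) × 0.799133 = 389.2 W/m².

Q̄ ≈ 389 W/m²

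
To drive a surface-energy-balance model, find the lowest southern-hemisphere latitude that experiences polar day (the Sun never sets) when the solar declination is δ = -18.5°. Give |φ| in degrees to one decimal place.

|φ| = 71.5°

Polar day requires cos H₀ = −tan φ tan δ ≤ −1, i.e. tan φ tan δ ≥ 1.
The boundary is |tan φ| · |tan δ| = 1, so |φ| = 90° − |δ| = 90° − 18.5° = 71.5° in the southern hemisphere.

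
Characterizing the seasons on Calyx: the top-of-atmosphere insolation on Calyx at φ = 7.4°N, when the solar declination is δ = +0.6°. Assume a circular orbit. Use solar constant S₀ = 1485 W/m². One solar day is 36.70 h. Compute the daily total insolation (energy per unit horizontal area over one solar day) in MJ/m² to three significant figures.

cos H₀ = −tan(+7.4°) tan(+0.600°) = -0.0014, H₀ = 1.5722 rad.
Bracket: H₀ sin φ sin δ + cos φ cos δ sin H₀ = 1.5722×0.12880×0.01047 + 0.99167×0.99995×1.00000 = 0.002120 + 0.991620 = 0.993740.
Q̄ = (S₀/π) × [bracket] = (1485/π) × 0.993740 = 469.73 W/m².
Daily total = Q̄ × 36.70 h × 3600 s/h = 469.73 × 36.70 × 3600 / 10⁶ = 62.06 MJ/m².

62.1 MJ/m²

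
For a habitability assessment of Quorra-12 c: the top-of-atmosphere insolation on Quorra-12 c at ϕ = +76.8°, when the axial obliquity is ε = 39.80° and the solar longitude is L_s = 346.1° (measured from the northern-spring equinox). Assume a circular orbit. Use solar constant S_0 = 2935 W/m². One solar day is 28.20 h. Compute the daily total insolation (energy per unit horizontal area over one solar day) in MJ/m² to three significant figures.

4.01 MJ/m²

Solar declination: sin δ = sin ε · sin L_s = sin 39.80° × sin 346.1° = -0.15377, so δ = -8.846°.
cos h₀ = −tan(+76.8°) tan(-8.846°) = 0.6635, h₀ = 0.8453 rad.
Bracket: h₀ sin ϕ sin δ + cos ϕ cos δ sin h₀ = 0.8453×0.97358×-0.15377 + 0.22835×0.98811×0.74817 = -0.126548 + 0.168813 = 0.042265.
Q̄ = (S_0/π) × [bracket] = (2935/π) × 0.042265 = 39.486 W/m².
Daily total = Q̄ × 28.20 h × 3600 s/h = 39.486 × 28.20 × 3600 / 10⁶ = 4.009 MJ/m².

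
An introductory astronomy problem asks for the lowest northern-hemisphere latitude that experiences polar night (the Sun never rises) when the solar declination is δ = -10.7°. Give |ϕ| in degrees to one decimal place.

Polar night requires cos h₀ = −tan ϕ tan δ ≥ 1, i.e. tan ϕ tan δ ≤ −1.
The boundary is |tan ϕ| · |tan δ| = 1, so |ϕ| = 90° − |δ| = 90° − 10.7° = 79.3° in the northern hemisphere.

|ϕ| = 79.3°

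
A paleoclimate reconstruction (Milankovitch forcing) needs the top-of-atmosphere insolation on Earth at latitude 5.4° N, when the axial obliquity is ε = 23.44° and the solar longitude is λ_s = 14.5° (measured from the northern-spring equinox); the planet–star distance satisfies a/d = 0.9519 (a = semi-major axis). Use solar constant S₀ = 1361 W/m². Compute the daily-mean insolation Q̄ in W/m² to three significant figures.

Q̄ ≈ 395 W/m²

Solar declination: sin δ = sin ε · sin λ_s = sin 23.44° × sin 14.5° = 0.09960, so δ = +5.716°.
cos H₀ = −tan(+5.4°) tan(+5.716°) = -0.0095, H₀ = 1.5803 rad.
Bracket: H₀ sin φ sin δ + cos φ cos δ sin H₀ = 1.5803×0.09411×0.09960 + 0.99556×0.99503×0.99996 = 0.014813 + 0.990572 = 1.005385.
Inverse-square distance factor (a/d)² = 0.9519² = 0.906114.
Q̄ = (S₀/π) × 0.906114 × [bracket] = (1361/π) × 0.906114 × 1.005385 = 394.7 W/m².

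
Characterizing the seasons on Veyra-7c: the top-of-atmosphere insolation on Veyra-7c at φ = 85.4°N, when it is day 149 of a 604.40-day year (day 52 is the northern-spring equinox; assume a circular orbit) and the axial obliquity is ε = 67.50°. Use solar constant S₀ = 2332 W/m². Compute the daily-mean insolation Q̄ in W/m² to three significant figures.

Q̄ ≈ 1.82e+03 W/m²

Solar longitude: λ_s = 360° × (149 − 52)/604.40 = 57.776°.
sin δ = sin 67.50° × sin 57.776° = 0.78158, so δ = +51.405°.
cos H₀ = −tan(+85.4°) tan(+51.405°) = -15.5722 ≤ −1 ⇒ polar day, H₀ = π.
Bracket: H₀ sin φ sin δ + cos φ cos δ sin H₀ = 3.1416×0.99678×0.78158 + 0.08020×0.62381×0.00000 = 2.447505 + 0.000000 = 2.447505.
Q̄ = (S₀/π) × [bracket] = (2332/π) × 2.447505 = 1817 W/m².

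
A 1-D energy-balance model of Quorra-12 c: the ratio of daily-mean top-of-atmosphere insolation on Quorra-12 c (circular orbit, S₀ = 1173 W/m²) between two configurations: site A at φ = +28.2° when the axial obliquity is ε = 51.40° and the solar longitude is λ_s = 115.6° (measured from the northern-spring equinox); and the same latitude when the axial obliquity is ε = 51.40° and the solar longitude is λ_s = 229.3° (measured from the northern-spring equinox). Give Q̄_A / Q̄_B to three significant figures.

Q̄_A / Q̄_B ≈ 3.80

— Configuration A (φ=+28.2°):
Solar declination: sin δ = sin ε · sin λ_s = sin 51.40° × sin 115.6° = 0.70480, so δ = +44.813°.
cos H₀ = −tan(+28.2°) tan(+44.813°) = -0.5327, H₀ = 2.1326 rad.
Bracket: H₀ sin φ sin δ + cos φ cos δ sin H₀ = 2.1326×0.47255×0.70480 + 0.88130×0.70941×0.84629 = 0.710269 + 0.529103 = 1.239372.
Q̄ = (S₀/π) × [bracket] = (1173/π) × 1.239372 = 462.75 W/m².
— Configuration B (φ=+28.2°):
Solar declination: sin δ = sin ε · sin λ_s = sin 51.40° × sin 229.3° = -0.59250, so δ = -36.334°.
cos H₀ = −tan(+28.2°) tan(-36.334°) = 0.3944, H₀ = 1.1654 rad.
Bracket: H₀ sin φ sin δ + cos φ cos δ sin H₀ = 1.1654×0.47255×-0.59250 + 0.88130×0.80557×0.91895 = -0.326296 + 0.652407 = 0.326111.
Q̄ = (S₀/π) × [bracket] = (1173/π) × 0.326111 = 121.76 W/m².
Ratio Q̄_A / Q̄_B = 462.75 / 121.76 = 3.801.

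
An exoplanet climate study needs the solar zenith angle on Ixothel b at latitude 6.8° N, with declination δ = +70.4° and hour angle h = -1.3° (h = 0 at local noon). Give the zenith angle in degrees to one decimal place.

θ_z = 63.6°

cos θ_z = sin ϕ sin δ + cos ϕ cos δ cos h = 0.111543 + 0.333006 = 0.444549.
θ_z = arccos(0.444549) = 63.6°.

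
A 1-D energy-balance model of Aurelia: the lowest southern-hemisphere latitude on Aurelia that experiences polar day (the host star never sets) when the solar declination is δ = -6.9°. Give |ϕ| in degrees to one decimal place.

|ϕ| = 83.1°

Polar day requires cos h₀ = −tan ϕ tan δ ≤ −1, i.e. tan ϕ tan δ ≥ 1.
The boundary is |tan ϕ| · |tan δ| = 1, so |ϕ| = 90° − |δ| = 90° − 6.9° = 83.1° in the southern hemisphere.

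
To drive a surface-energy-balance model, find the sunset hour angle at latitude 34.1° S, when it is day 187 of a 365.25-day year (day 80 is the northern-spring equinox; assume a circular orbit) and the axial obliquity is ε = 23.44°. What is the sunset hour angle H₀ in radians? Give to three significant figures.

Solar longitude: λ_s = 360° × (187 − 80)/365.25 = 105.462°.
sin δ = sin 23.44° × sin 105.462° = 0.38339, so δ = +22.544°.
cos H₀ = −tan φ · tan δ = −tan(-34.1°) × tan(+22.544°) = 0.2811, so H₀ = 1.2859 rad = 73.68°.

H₀ = 1.29 rad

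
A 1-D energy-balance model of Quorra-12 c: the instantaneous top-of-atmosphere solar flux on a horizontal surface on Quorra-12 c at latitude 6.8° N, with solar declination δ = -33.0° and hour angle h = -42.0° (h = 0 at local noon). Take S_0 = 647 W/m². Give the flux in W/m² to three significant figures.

cos θ_z = sin ϕ sin δ + cos ϕ cos δ cos h = -0.064487 + 0.618869 = 0.554382.
Flux = S_0 · cos θ_z = 647 × 0.554382 = 358.7 W/m².

359 W/m²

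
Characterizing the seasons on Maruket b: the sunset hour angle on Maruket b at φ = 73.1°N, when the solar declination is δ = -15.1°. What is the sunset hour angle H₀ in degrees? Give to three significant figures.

cos H₀ = −tan φ · tan δ = −tan(+73.1°) × tan(-15.100°) = 0.8881, so H₀ = 0.4776 rad = 27.37°.

H₀ = 27.4°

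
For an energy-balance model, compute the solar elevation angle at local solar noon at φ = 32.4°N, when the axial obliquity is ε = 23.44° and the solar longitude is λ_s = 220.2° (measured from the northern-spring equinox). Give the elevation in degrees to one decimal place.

42.7°

Solar declination: sin δ = sin ε · sin λ_s = sin 23.44° × sin 220.2° = -0.25676, so δ = -14.878°.
At local noon the hour angle is zero, so the zenith angle equals |φ − δ| = |+32.4° − (-14.878°)| = 47.278°.
Elevation = 90° − 47.278° = 42.7°.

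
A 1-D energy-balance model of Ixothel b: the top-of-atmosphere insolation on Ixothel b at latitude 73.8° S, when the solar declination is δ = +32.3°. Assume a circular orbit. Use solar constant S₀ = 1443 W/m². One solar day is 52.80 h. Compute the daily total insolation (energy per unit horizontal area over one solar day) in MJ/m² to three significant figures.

cos H₀ = −tan(-73.8°) tan(+32.300°) = 2.1760 ≥ 1 ⇒ polar night, H₀ = 0 and Q̄ = 0.
Daily total = Q̄ × 52.80 h × 3600 s/h = 0.00 MJ/m².

0.00 MJ/m²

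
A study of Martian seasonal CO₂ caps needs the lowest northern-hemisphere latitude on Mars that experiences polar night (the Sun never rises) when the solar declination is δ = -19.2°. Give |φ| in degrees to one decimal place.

Polar night requires cos H₀ = −tan φ tan δ ≥ 1, i.e. tan φ tan δ ≤ −1.
The boundary is |tan φ| · |tan δ| = 1, so |φ| = 90° − |δ| = 90° − 19.2° = 70.8° in the northern hemisphere.

|φ| = 70.8°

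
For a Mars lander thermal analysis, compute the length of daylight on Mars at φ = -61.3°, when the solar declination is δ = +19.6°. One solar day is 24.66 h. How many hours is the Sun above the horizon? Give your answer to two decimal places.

cos H₀ = −tan φ · tan δ = −tan(-61.3°) × tan(+19.600°) = 0.6504, so H₀ = 0.8627 rad = 49.43°.
Daylight = 2H₀/(2π) × 24.66 h = (0.8627/π) × 24.66 = 6.77 h.

6.77 h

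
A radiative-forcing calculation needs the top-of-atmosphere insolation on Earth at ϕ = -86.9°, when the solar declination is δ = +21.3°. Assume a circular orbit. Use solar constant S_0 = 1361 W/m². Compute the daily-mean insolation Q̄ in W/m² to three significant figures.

Q̄ ≈ 0.00 W/m²

cos h₀ = −tan(-86.9°) tan(+21.300°) = 7.1990 ≥ 1 ⇒ polar night, h₀ = 0 and Q̄ = 0.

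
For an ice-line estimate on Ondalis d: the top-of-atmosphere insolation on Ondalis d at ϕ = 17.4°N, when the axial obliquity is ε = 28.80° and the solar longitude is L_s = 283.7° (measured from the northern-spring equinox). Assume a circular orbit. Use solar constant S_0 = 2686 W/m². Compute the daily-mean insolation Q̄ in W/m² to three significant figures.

Solar declination: sin δ = sin ε · sin L_s = sin 28.80° × sin 283.7° = -0.46805, so δ = -27.908°.
cos h₀ = −tan(+17.4°) tan(-27.908°) = 0.1660, h₀ = 1.4040 rad.
Bracket: h₀ sin ϕ sin δ + cos ϕ cos δ sin h₀ = 1.4040×0.29904×-0.46805 + 0.95424×0.88370×0.98613 = -0.196512 + 0.831566 = 0.635054.
Q̄ = (S_0/π) × [bracket] = (2686/π) × 0.635054 = 543.0 W/m².

Q̄ ≈ 543 W/m²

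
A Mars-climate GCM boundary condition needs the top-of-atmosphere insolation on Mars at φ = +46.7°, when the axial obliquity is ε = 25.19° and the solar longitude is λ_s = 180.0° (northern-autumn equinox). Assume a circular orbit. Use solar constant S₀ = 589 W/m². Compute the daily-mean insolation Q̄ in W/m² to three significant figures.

Q̄ ≈ 129 W/m²

Solar declination: sin δ = sin ε · sin λ_s = sin 25.19° × sin 180.0° = 0.00000, so δ = +0.000°.
cos H₀ = −tan(+46.7°) tan(+0.000°) = -0.0000, H₀ = 1.5708 rad.
Bracket: H₀ sin φ sin δ + cos φ cos δ sin H₀ = 1.5708×0.72777×0.00000 + 0.68582×1.00000×1.00000 = 0.000000 + 0.685820 = 0.685820.
Q̄ = (S₀/π) × [bracket] = (589/π) × 0.685820 = 128.6 W/m².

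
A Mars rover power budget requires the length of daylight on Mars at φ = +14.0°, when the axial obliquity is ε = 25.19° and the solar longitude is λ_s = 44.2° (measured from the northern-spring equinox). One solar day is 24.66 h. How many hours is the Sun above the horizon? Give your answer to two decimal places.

12.94 h

Solar declination: sin δ = sin ε · sin λ_s = sin 25.19° × sin 44.2° = 0.29673, so δ = +17.261°.
cos H₀ = −tan φ · tan δ = −tan(+14.0°) × tan(+17.261°) = -0.0775, so H₀ = 1.6483 rad = 94.44°.
Daylight = 2H₀/(2π) × 24.66 h = (1.6483/π) × 24.66 = 12.94 h.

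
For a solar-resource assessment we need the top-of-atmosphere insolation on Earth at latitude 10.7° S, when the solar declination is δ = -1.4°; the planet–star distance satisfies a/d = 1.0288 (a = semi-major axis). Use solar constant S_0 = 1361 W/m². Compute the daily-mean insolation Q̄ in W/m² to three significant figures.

cos h₀ = −tan(-10.7°) tan(-1.400°) = -0.0046, h₀ = 1.5754 rad.
Bracket: h₀ sin ϕ sin δ + cos ϕ cos δ sin h₀ = 1.5754×-0.18567×-0.02443 + 0.98261×0.99970×0.99999 = 0.007146 + 0.982305 = 0.989451.
Inverse-square distance factor (a/d)² = 1.0288² = 1.058429.
Q̄ = (S_0/π) × 1.058429 × [bracket] = (1361/π) × 1.058429 × 0.989451 = 453.7 W/m².

Q̄ ≈ 454 W/m²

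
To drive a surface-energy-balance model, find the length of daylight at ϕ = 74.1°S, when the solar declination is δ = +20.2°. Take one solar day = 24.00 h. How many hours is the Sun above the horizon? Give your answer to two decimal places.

0.00 h

cos h₀ = −tan ϕ · tan δ = 1.2916 ≥ 1, so the Sun never rises (polar night) and h₀ = 0.
Daylight = 2h₀/(2π) × 24.00 h = (0.0000/π) × 24.00 = 0.00 h.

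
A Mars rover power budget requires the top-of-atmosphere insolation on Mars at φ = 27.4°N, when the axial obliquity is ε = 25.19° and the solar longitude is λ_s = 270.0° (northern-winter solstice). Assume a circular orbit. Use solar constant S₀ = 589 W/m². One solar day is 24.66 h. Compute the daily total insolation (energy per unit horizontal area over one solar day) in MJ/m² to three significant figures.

8.65 MJ/m²

Solar declination: sin δ = sin ε · sin λ_s = sin 25.19° × sin 270.0° = -0.42562, so δ = -25.190°.
cos H₀ = −tan(+27.4°) tan(-25.190°) = 0.2438, H₀ = 1.3245 rad.
Bracket: H₀ sin φ sin δ + cos φ cos δ sin H₀ = 1.3245×0.46020×-0.42562 + 0.88782×0.90490×0.96982 = -0.259430 + 0.779142 = 0.519712.
Q̄ = (S₀/π) × [bracket] = (589/π) × 0.519712 = 97.438 W/m².
Daily total = Q̄ × 24.66 h × 3600 s/h = 97.438 × 24.66 × 3600 / 10⁶ = 8.650 MJ/m².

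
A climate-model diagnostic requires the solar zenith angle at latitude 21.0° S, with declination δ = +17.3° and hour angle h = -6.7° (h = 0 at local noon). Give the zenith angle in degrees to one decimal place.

cos θ_z = sin φ sin δ + cos φ cos δ cos h = -0.106570 + 0.885259 = 0.778689.
θ_z = arccos(0.778689) = 38.9°.

θ_z = 38.9°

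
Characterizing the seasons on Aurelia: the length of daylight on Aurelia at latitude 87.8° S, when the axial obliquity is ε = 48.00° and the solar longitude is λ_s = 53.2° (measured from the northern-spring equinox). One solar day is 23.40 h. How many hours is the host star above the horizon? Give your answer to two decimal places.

Solar declination: sin δ = sin ε · sin λ_s = sin 48.00° × sin 53.2° = 0.59506, so δ = +36.517°.
cos H₀ = −tan φ · tan δ = 19.2736 ≥ 1, so the host star never rises (polar night) and H₀ = 0.
Daylight = 2H₀/(2π) × 23.40 h = (0.0000/π) × 23.40 = 0.00 h.

0.00 h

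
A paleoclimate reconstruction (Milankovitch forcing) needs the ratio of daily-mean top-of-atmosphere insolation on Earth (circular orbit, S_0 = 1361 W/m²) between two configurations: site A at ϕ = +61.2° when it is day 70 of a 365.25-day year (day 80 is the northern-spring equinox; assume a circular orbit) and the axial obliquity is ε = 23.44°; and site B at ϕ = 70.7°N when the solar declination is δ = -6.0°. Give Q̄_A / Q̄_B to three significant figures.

Q̄_A / Q̄_B ≈ 2.07

— Configuration A (ϕ=+61.2°):
Solar longitude: L_s = 360° × (70 − 80)/365.25 = -9.856°, i.e. -9.856° + 360° = 350.144°.
sin δ = sin 23.44° × sin 350.144° = -0.06809, so δ = -3.904°.
cos h₀ = −tan(+61.2°) tan(-3.904°) = 0.1241, h₀ = 1.4463 rad.
Bracket: h₀ sin ϕ sin δ + cos ϕ cos δ sin h₀ = 1.4463×0.87631×-0.06809 + 0.48175×0.99768×0.99226 = -0.086298 + 0.476912 = 0.390614.
Q̄ = (S_0/π) × [bracket] = (1361/π) × 0.390614 = 169.22 W/m².
— Configuration B (ϕ=+70.7°):
cos h₀ = −tan(+70.7°) tan(-6.000°) = 0.3001, h₀ = 1.2660 rad.
Bracket: h₀ sin ϕ sin δ + cos ϕ cos δ sin h₀ = 1.2660×0.94380×-0.10453 + 0.33051×0.99452×0.95390 = -0.124898 + 0.313546 = 0.188648.
Q̄ = (S_0/π) × [bracket] = (1361/π) × 0.188648 = 81.726 W/m².
Ratio Q̄_A / Q̄_B = 169.22 / 81.726 = 2.071.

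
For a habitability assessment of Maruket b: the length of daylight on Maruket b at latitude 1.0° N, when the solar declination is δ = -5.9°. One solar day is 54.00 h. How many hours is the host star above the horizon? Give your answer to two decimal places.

26.97 h

cos H₀ = −tan φ · tan δ = −tan(+1.0°) × tan(-5.900°) = 0.0018, so H₀ = 1.5690 rad = 89.90°.
Daylight = 2H₀/(2π) × 54.00 h = (1.5690/π) × 54.00 = 26.97 h.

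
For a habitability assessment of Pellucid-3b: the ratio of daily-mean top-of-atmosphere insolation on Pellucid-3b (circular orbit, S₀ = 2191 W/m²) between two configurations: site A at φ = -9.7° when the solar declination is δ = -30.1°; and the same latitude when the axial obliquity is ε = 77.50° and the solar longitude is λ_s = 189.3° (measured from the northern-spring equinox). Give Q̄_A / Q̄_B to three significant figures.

Q̄_A / Q̄_B ≈ 0.975

— Configuration A (φ=-9.7°):
cos H₀ = −tan(-9.7°) tan(-30.100°) = -0.0991, H₀ = 1.6700 rad.
Bracket: H₀ sin φ sin δ + cos φ cos δ sin H₀ = 1.6700×-0.16849×-0.50151 + 0.98570×0.86515×0.99508 = 0.141114 + 0.848583 = 0.989697.
Q̄ = (S₀/π) × [bracket] = (2191/π) × 0.989697 = 690.23 W/m².
— Configuration B (φ=-9.7°):
Solar declination: sin δ = sin ε · sin λ_s = sin 77.50° × sin 189.3° = -0.15777, so δ = -9.078°.
cos H₀ = −tan(-9.7°) tan(-9.078°) = -0.0273, H₀ = 1.5981 rad.
Bracket: H₀ sin φ sin δ + cos φ cos δ sin H₀ = 1.5981×-0.16849×-0.15777 + 0.98570×0.98748×0.99963 = 0.042482 + 0.972999 = 1.015481.
Q̄ = (S₀/π) × [bracket] = (2191/π) × 1.015481 = 708.21 W/m².
Ratio Q̄_A / Q̄_B = 690.23 / 708.21 = 0.9746.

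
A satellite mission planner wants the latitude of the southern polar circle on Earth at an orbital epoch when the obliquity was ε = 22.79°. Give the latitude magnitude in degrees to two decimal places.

67.21°

The polar circle is the lowest latitude that experiences at least one full rotation of continuous darkness at the northern-summer solstice; it lies at |φ| = 90° − ε = 90° − 22.79° = 67.21°.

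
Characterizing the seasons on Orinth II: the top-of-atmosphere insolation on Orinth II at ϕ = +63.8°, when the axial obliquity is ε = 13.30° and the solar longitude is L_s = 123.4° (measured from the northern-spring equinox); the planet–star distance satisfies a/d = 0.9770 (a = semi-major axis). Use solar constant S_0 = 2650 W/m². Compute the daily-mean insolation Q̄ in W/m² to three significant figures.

Solar declination: sin δ = sin ε · sin L_s = sin 13.30° × sin 123.4° = 0.19206, so δ = +11.073°.
cos h₀ = −tan(+63.8°) tan(+11.073°) = -0.3977, h₀ = 1.9798 rad.
Bracket: h₀ sin ϕ sin δ + cos ϕ cos δ sin h₀ = 1.9798×0.89726×0.19206 + 0.44151×0.98138×0.91751 = 0.341174 + 0.397547 = 0.738721.
Inverse-square distance factor (a/d)² = 0.9770² = 0.954529.
Q̄ = (S_0/π) × 0.954529 × [bracket] = (2650/π) × 0.954529 × 0.738721 = 594.8 W/m².

Q̄ ≈ 595 W/m²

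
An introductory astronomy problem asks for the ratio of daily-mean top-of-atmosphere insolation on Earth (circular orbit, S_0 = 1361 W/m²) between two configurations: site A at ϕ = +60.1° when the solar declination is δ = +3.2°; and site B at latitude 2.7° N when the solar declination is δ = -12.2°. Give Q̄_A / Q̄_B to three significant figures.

Q̄_A / Q̄_B ≈ 0.600

— Configuration A (ϕ=+60.1°):
cos h₀ = −tan(+60.1°) tan(+3.200°) = -0.0972, h₀ = 1.6682 rad.
Bracket: h₀ sin ϕ sin δ + cos ϕ cos δ sin h₀ = 1.6682×0.86690×0.05582 + 0.49849×0.99844×0.99526 = 0.080725 + 0.495353 = 0.576078.
Q̄ = (S_0/π) × [bracket] = (1361/π) × 0.576078 = 249.57 W/m².
— Configuration B (ϕ=+2.7°):
cos h₀ = −tan(+2.7°) tan(-12.200°) = 0.0102, h₀ = 1.5606 rad.
Bracket: h₀ sin ϕ sin δ + cos ϕ cos δ sin h₀ = 1.5606×0.04711×-0.21132 + 0.99889×0.97742×0.99995 = -0.015536 + 0.976286 = 0.960750.
Q̄ = (S_0/π) × [bracket] = (1361/π) × 0.960750 = 416.22 W/m².
Ratio Q̄_A / Q̄_B = 249.57 / 416.22 = 0.5996.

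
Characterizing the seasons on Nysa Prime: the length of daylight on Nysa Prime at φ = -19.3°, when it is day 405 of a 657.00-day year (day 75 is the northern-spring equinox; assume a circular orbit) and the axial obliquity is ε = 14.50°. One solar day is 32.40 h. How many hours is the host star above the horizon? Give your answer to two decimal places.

Solar longitude: λ_s = 360° × (405 − 75)/657.00 = 180.822°.
sin δ = sin 14.50° × sin 180.822° = -0.00359, so δ = -0.206°.
cos H₀ = −tan φ · tan δ = −tan(-19.3°) × tan(-0.206°) = -0.0013, so H₀ = 1.5721 rad = 90.07°.
Daylight = 2H₀/(2π) × 32.40 h = (1.5721/π) × 32.40 = 16.21 h.

16.21 h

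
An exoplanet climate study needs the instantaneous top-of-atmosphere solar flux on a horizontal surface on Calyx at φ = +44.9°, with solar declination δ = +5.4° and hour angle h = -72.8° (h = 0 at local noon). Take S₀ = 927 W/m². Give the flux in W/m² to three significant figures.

255 W/m²

cos θ_z = sin φ sin δ + cos φ cos δ cos h = 0.066428 + 0.208532 = 0.274960.
Flux = S₀ · cos θ_z = 927 × 0.274960 = 254.9 W/m².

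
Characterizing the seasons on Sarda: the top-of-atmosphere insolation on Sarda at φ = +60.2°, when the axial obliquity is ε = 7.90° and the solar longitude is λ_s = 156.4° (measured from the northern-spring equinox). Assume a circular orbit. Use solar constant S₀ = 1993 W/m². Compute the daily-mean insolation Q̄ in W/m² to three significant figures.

Q̄ ≈ 364 W/m²

Solar declination: sin δ = sin ε · sin λ_s = sin 7.90° × sin 156.4° = 0.05503, so δ = +3.154°.
cos H₀ = −tan(+60.2°) tan(+3.154°) = -0.0962, H₀ = 1.6672 rad.
Bracket: H₀ sin φ sin δ + cos φ cos δ sin H₀ = 1.6672×0.86777×0.05503 + 0.49697×0.99848×0.99536 = 0.079614 + 0.493912 = 0.573526.
Q̄ = (S₀/π) × [bracket] = (1993/π) × 0.573526 = 363.8 W/m².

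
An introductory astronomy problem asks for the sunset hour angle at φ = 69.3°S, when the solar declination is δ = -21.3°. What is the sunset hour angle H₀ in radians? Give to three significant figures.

Sunrise equation: cos H₀ = −tan φ · tan δ = -1.0318 ≤ −1, so the Sun never sets (polar day) and H₀ = π.

H₀ = 3.14 rad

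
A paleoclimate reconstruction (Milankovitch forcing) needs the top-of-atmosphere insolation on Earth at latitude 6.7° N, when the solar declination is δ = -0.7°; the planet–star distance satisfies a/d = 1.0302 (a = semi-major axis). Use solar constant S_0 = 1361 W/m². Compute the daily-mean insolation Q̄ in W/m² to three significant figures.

cos h₀ = −tan(+6.7°) tan(-0.700°) = 0.0014, h₀ = 1.5694 rad.
Bracket: h₀ sin ϕ sin δ + cos ϕ cos δ sin h₀ = 1.5694×0.11667×-0.01222 + 0.99317×0.99993×1.00000 = -0.002238 + 0.993100 = 0.990862.
Inverse-square distance factor (a/d)² = 1.0302² = 1.061312.
Q̄ = (S_0/π) × 1.061312 × [bracket] = (1361/π) × 1.061312 × 0.990862 = 455.6 W/m².

Q̄ ≈ 456 W/m²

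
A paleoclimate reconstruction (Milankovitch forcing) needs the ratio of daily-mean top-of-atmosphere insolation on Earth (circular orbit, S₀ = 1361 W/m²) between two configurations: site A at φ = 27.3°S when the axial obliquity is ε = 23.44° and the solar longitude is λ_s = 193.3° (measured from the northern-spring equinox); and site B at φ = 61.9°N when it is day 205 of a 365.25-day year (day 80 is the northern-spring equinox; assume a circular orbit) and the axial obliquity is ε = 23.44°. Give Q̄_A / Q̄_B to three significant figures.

— Configuration A (φ=-27.3°):
Solar declination: sin δ = sin ε · sin λ_s = sin 23.44° × sin 193.3° = -0.09151, so δ = -5.251°.
cos H₀ = −tan(-27.3°) tan(-5.251°) = -0.0474, H₀ = 1.6182 rad.
Bracket: H₀ sin φ sin δ + cos φ cos δ sin H₀ = 1.6182×-0.45865×-0.09151 + 0.88862×0.99580×0.99887 = 0.067918 + 0.883888 = 0.951806.
Q̄ = (S₀/π) × [bracket] = (1361/π) × 0.951806 = 412.34 W/m².
— Configuration B (φ=+61.9°):
Solar longitude: λ_s = 360° × (205 − 80)/365.25 = 123.203°.
sin δ = sin 23.44° × sin 123.203° = 0.33284, so δ = +19.441°.
cos H₀ = −tan(+61.9°) tan(+19.441°) = -0.6611, H₀ = 2.2930 rad.
Bracket: H₀ sin φ sin δ + cos φ cos δ sin H₀ = 2.2930×0.88213×0.33284 + 0.47101×0.94298×0.75034 = 0.673243 + 0.333266 = 1.006509.
Q̄ = (S₀/π) × [bracket] = (1361/π) × 1.006509 = 436.04 W/m².
Ratio Q̄_A / Q̄_B = 412.34 / 436.04 = 0.9456.

Q̄_A / Q̄_B ≈ 0.946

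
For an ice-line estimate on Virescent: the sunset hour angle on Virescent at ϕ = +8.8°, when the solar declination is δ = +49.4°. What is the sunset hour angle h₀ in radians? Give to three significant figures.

cos h₀ = −tan ϕ · tan δ = −tan(+8.8°) × tan(+49.400°) = -0.1806, so h₀ = 1.7524 rad = 100.41°.

h₀ = 1.75 rad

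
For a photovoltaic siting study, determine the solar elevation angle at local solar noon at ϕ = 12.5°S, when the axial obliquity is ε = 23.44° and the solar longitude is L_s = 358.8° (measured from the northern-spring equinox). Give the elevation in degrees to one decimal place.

Solar declination: sin δ = sin ε · sin L_s = sin 23.44° × sin 358.8° = -0.00833, so δ = -0.477°.
At local noon the hour angle is zero, so the zenith angle equals |ϕ − δ| = |-12.5° − (-0.477°)| = 12.023°.
Elevation = 90° − 12.023° = 78.0°.

78.0°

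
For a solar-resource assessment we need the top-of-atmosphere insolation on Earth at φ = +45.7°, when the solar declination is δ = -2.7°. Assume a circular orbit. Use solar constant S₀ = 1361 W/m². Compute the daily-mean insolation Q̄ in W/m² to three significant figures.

Q̄ ≈ 280 W/m²

cos H₀ = −tan(+45.7°) tan(-2.700°) = 0.0483, H₀ = 1.5225 rad.
Bracket: H₀ sin φ sin δ + cos φ cos δ sin H₀ = 1.5225×0.71569×-0.04711 + 0.69842×0.99889×0.99883 = -0.051333 + 0.696829 = 0.645496.
Q̄ = (S₀/π) × [bracket] = (1361/π) × 0.645496 = 279.6 W/m².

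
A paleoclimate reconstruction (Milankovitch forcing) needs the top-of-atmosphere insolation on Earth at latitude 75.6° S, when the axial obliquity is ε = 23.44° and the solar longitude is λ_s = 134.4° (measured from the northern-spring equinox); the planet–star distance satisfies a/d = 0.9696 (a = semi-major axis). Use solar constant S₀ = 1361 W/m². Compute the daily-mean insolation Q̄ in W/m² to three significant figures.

Solar declination: sin δ = sin ε · sin λ_s = sin 23.44° × sin 134.4° = 0.28421, so δ = +16.512°.
cos H₀ = −tan(-75.6°) tan(+16.512°) = 1.1545 ≥ 1 ⇒ polar night, H₀ = 0 and Q̄ = 0.
Inverse-square distance factor (a/d)² = 0.9696² = 0.940124.

Q̄ ≈ 0.00 W/m²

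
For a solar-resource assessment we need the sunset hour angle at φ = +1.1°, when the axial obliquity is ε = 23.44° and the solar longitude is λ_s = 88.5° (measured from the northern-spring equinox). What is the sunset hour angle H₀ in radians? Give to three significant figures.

H₀ = 1.58 rad

Solar declination: sin δ = sin ε · sin λ_s = sin 23.44° × sin 88.5° = 0.39765, so δ = +23.431°.
cos H₀ = −tan φ · tan δ = −tan(+1.1°) × tan(+23.431°) = -0.0083, so H₀ = 1.5791 rad = 90.48°.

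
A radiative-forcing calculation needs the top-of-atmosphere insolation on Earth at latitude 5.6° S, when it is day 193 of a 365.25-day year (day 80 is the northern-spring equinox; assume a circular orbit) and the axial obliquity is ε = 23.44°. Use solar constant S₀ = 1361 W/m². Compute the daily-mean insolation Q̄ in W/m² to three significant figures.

Q̄ ≈ 376 W/m²

Solar longitude: λ_s = 360° × (193 − 80)/365.25 = 111.376°.
sin δ = sin 23.44° × sin 111.376° = 0.37042, so δ = +21.742°.
cos H₀ = −tan(-5.6°) tan(+21.742°) = 0.0391, H₀ = 1.5317 rad.
Bracket: H₀ sin φ sin δ + cos φ cos δ sin H₀ = 1.5317×-0.09758×0.37042 + 0.99523×0.92886×0.99924 = -0.055364 + 0.923727 = 0.868363.
Q̄ = (S₀/π) × [bracket] = (1361/π) × 0.868363 = 376.2 W/m².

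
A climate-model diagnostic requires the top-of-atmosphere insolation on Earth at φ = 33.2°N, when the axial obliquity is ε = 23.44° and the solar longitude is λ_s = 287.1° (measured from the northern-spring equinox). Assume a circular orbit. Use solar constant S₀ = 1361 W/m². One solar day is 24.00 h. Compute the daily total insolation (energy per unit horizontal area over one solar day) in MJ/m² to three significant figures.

17.8 MJ/m²

Solar declination: sin δ = sin ε · sin λ_s = sin 23.44° × sin 287.1° = -0.38020, so δ = -22.346°.
cos H₀ = −tan(+33.2°) tan(-22.346°) = 0.2690, H₀ = 1.2984 rad.
Bracket: H₀ sin φ sin δ + cos φ cos δ sin H₀ = 1.2984×0.54756×-0.38020 + 0.83676×0.92490×0.96314 = -0.270304 + 0.745393 = 0.475089.
Q̄ = (S₀/π) × [bracket] = (1361/π) × 0.475089 = 205.82 W/m².
Daily total = Q̄ × 24.00 h × 3600 s/h = 205.82 × 24.00 × 3600 / 10⁶ = 17.78 MJ/m².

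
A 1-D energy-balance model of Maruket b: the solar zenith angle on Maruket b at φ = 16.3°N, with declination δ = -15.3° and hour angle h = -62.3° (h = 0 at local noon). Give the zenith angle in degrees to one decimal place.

cos θ_z = sin φ sin δ + cos φ cos δ cos h = -0.074060 + 0.430345 = 0.356285.
θ_z = arccos(0.356285) = 69.1°.

θ_z = 69.1°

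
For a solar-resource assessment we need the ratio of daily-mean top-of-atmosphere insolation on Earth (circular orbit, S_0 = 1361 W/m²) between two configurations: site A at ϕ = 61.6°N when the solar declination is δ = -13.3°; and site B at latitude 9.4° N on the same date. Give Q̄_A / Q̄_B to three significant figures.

Q̄_A / Q̄_B ≈ 0.211

— Configuration A (ϕ=+61.6°):
cos h₀ = −tan(+61.6°) tan(-13.300°) = 0.4372, h₀ = 1.1183 rad.
Bracket: h₀ sin ϕ sin δ + cos ϕ cos δ sin h₀ = 1.1183×0.87965×-0.23005 + 0.47562×0.97318×0.89937 = -0.226303 + 0.416286 = 0.189983.
Q̄ = (S_0/π) × [bracket] = (1361/π) × 0.189983 = 82.304 W/m².
— Configuration B (ϕ=+9.4°):
cos h₀ = −tan(+9.4°) tan(-13.300°) = 0.0391, h₀ = 1.5317 rad.
Bracket: h₀ sin ϕ sin δ + cos ϕ cos δ sin h₀ = 1.5317×0.16333×-0.23005 + 0.98657×0.97318×0.99923 = -0.057552 + 0.959371 = 0.901819.
Q̄ = (S_0/π) × [bracket] = (1361/π) × 0.901819 = 390.69 W/m².
Ratio Q̄_A / Q̄_B = 82.304 / 390.69 = 0.2107.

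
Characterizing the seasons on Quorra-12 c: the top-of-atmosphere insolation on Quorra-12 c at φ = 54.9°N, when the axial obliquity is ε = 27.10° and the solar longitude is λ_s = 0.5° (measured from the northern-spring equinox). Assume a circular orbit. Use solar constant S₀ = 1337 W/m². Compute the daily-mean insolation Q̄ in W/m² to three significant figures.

Solar declination: sin δ = sin ε · sin λ_s = sin 27.10° × sin 0.5° = 0.00398, so δ = +0.228°.
cos H₀ = −tan(+54.9°) tan(+0.228°) = -0.0057, H₀ = 1.5765 rad.
Bracket: H₀ sin φ sin δ + cos φ cos δ sin H₀ = 1.5765×0.81815×0.00398 + 0.57501×0.99999×0.99998 = 0.005133 + 0.574993 = 0.580126.
Q̄ = (S₀/π) × [bracket] = (1337/π) × 0.580126 = 246.9 W/m².

Q̄ ≈ 247 W/m²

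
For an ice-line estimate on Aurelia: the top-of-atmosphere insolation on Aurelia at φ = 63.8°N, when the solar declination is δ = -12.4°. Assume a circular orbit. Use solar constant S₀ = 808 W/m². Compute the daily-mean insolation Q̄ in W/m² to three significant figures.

Q̄ ≈ 44.3 W/m²

cos H₀ = −tan(+63.8°) tan(-12.400°) = 0.4468, H₀ = 1.1076 rad.
Bracket: H₀ sin φ sin δ + cos φ cos δ sin H₀ = 1.1076×0.89726×-0.21474 + 0.44151×0.97667×0.89462 = -0.213410 + 0.385769 = 0.172359.
Q̄ = (S₀/π) × [bracket] = (808/π) × 0.172359 = 44.33 W/m².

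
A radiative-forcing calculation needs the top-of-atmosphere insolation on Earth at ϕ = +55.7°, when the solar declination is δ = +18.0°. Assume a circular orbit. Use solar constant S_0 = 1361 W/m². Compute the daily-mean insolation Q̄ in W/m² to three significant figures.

Q̄ ≈ 433 W/m²

cos h₀ = −tan(+55.7°) tan(+18.000°) = -0.4763, h₀ = 2.0673 rad.
Bracket: h₀ sin ϕ sin δ + cos ϕ cos δ sin h₀ = 2.0673×0.82610×0.30902 + 0.56353×0.95106×0.87928 = 0.527743 + 0.471251 = 0.998994.
Q̄ = (S_0/π) × [bracket] = (1361/π) × 0.998994 = 432.8 W/m².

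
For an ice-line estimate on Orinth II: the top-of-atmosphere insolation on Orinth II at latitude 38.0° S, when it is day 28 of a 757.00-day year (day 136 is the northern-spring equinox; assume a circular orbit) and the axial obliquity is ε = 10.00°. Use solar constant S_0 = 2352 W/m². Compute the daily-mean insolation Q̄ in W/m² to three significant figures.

Q̄ ≈ 686 W/m²

Solar longitude: L_s = 360° × (28 − 136)/757.00 = -51.361°, i.e. -51.361° + 360° = 308.639°.
sin δ = sin 10.00° × sin 308.639° = -0.13564, so δ = -7.795°.
cos h₀ = −tan(-38.0°) tan(-7.795°) = -0.1070, h₀ = 1.6780 rad.
Bracket: h₀ sin ϕ sin δ + cos ϕ cos δ sin h₀ = 1.6780×-0.61566×-0.13564 + 0.78801×0.99076×0.99426 = 0.140127 + 0.776247 = 0.916374.
Q̄ = (S_0/π) × [bracket] = (2352/π) × 0.916374 = 686.1 W/m².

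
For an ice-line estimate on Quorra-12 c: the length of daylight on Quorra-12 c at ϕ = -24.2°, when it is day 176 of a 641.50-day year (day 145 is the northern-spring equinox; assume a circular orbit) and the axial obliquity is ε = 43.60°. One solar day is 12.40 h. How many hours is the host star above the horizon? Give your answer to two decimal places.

5.83 h

Solar longitude: L_s = 360° × (176 − 145)/641.50 = 17.397°.
sin δ = sin 43.60° × sin 17.397° = 0.20619, so δ = +11.899°.
cos h₀ = −tan ϕ · tan δ = −tan(-24.2°) × tan(+11.899°) = 0.0947, so h₀ = 1.4760 rad = 84.57°.
Daylight = 2h₀/(2π) × 12.40 h = (1.4760/π) × 12.40 = 5.83 h.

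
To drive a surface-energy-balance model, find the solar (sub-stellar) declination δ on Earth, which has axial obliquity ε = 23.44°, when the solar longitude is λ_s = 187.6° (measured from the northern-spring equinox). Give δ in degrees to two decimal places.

δ = -3.02°

sin δ = sin ε · sin λ_s = sin 23.44° × sin 187.6° = -0.052610.
δ = arcsin(-0.052610) = -3.02°.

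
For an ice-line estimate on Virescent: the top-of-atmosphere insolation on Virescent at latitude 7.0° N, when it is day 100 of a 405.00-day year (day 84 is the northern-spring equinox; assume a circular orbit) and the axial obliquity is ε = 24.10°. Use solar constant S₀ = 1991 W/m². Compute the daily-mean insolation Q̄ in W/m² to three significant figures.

Solar longitude: λ_s = 360° × (100 − 84)/405.00 = 14.222°.
sin δ = sin 24.10° × sin 14.222° = 0.10032, so δ = +5.758°.
cos H₀ = −tan(+7.0°) tan(+5.758°) = -0.0124, H₀ = 1.5832 rad.
Bracket: H₀ sin φ sin δ + cos φ cos δ sin H₀ = 1.5832×0.12187×0.10032 + 0.99255×0.99496×0.99992 = 0.019356 + 0.987469 = 1.006825.
Q̄ = (S₀/π) × [bracket] = (1991/π) × 1.006825 = 638.1 W/m².

Q̄ ≈ 638 W/m²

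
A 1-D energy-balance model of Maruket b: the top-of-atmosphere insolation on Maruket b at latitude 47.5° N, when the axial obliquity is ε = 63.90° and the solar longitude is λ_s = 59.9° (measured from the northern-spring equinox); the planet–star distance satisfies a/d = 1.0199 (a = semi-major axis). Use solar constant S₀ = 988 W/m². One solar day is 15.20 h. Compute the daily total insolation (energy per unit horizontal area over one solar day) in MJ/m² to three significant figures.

Solar declination: sin δ = sin ε · sin λ_s = sin 63.90° × sin 59.9° = 0.77693, so δ = +50.980°.
cos H₀ = −tan(+47.5°) tan(+50.980°) = -1.3467 ≤ −1 ⇒ polar day, H₀ = π.
Bracket: H₀ sin φ sin δ + cos φ cos δ sin H₀ = 3.1416×0.73728×0.77693 + 0.67559×0.62959×0.00000 = 1.799555 + 0.000000 = 1.799555.
Inverse-square distance factor (a/d)² = 1.0199² = 1.040196.
Q̄ = (S₀/π) × 1.040196 × [bracket] = (988/π) × 1.040196 × 1.799555 = 588.69 W/m².
Daily total = Q̄ × 15.20 h × 3600 s/h = 588.69 × 15.20 × 3600 / 10⁶ = 32.21 MJ/m².

32.2 MJ/m²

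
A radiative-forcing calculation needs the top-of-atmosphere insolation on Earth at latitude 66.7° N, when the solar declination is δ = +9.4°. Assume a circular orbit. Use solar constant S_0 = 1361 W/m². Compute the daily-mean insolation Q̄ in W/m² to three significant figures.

Q̄ ≈ 284 W/m²

cos h₀ = −tan(+66.7°) tan(+9.400°) = -0.3844, h₀ = 1.9654 rad.
Bracket: h₀ sin ϕ sin δ + cos ϕ cos δ sin h₀ = 1.9654×0.91845×0.16333 + 0.39555×0.98657×0.92317 = 0.294831 + 0.360256 = 0.655087.
Q̄ = (S_0/π) × [bracket] = (1361/π) × 0.655087 = 283.8 W/m².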